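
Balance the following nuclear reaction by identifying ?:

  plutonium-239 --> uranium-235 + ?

alpha particle

Conserve mass number: 239 = 235 + A, so A = 4.
Conserve atomic number: 94 = 92 + Z, so Z = 2.
A = 4 and Z = 2 is helium-4 — an alpha particle.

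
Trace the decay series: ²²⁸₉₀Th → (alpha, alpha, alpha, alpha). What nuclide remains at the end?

Pb-212

Start: (A, Z) = (228, 90).
After α: (224, 88).
After α: (220, 86).
After α: (216, 84).
After α: (212, 82).
Z = 82 is lead.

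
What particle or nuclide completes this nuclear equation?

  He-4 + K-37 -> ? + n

Conserve mass number: 4 + 37 = A + 1, so A = 40.
Conserve atomic number: 2 + 19 = Z + 0, so Z = 21.
Z = 21 is scandium, so the species is Sc-40.

Sc-40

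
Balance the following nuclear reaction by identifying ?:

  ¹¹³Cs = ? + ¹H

Conserve mass number: 113 = A + 1, so A = 112.
Conserve atomic number: 55 = Z + 1, so Z = 54.
Z = 54 is xenon, so the species is ¹¹²Xe.

Xe-112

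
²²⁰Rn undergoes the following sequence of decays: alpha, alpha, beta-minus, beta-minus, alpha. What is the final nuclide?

Start: (A, Z) = (220, 86).
After α: (216, 84).
After α: (212, 82).
After β⁻: (212, 83).
After β⁻: (212, 84).
After α: (208, 82).
Z = 82 is lead.

Pb-208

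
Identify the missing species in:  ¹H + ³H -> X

He-4

Conserve mass number: 1 + 3 = A, so A = 4.
Conserve atomic number: 1 + 1 = Z, so Z = 2.
A = 4 and Z = 2 is ⁴He — an alpha particle.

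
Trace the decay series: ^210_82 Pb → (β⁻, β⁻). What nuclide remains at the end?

Start: (A, Z) = (210, 82).
After β⁻: (210, 83).
After β⁻: (210, 84).
Z = 84 is polonium.

Po-210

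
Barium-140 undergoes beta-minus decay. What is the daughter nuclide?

Beta-minus decay: mass number changes by +0, atomic number by +1.
A: 140 = 140; Z: 56 + 1 = 57.
Z = 57 is lanthanum, so the daughter is lanthanum-140.

La-140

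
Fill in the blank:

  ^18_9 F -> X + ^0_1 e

Conserve mass number: 18 = A + 0, so A = 18.
Conserve atomic number: 9 = Z + 1, so Z = 8.
Z = 8 is oxygen, so the species is ^18_8 O.

O-18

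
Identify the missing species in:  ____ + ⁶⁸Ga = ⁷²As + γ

alpha particle

Conserve mass number: A + 68 = 72 + 0, so A = 4.
Conserve atomic number: Z + 31 = 33 + 0, so Z = 2.
A = 4 and Z = 2 is ⁴He — an alpha particle.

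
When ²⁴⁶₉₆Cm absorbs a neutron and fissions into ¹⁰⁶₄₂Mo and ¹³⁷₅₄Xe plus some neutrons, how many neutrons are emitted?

4

Conserve mass number: 247 = 106 + 137 + k, so k = 247 − 243 = 4.
Check atomic number: 96 = 42 + 54 + 0 = 96. ✓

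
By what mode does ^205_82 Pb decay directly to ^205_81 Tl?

beta-plus decay or electron capture

ΔA = 205 − 205 = 0; ΔZ = 81 − 82 = -1.
A is unchanged and Z drops by 1 — a proton has become a neutron (β⁺ emission or electron capture).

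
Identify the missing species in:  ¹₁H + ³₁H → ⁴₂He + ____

gamma ray

Conserve mass number: 1 + 3 = 4 + A, so A = 0.
Conserve atomic number: 1 + 1 = 2 + Z, so Z = 0.
A = 0 and Z = 0 is ⁰₀γ — a gamma ray.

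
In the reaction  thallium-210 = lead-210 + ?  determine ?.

beta-minus particle

Conserve mass number: 210 = 210 + A, so A = 0.
Conserve atomic number: 81 = 82 + Z, so Z = -1.
A = 0 and Z = -1 is e⁻ — a beta-minus particle.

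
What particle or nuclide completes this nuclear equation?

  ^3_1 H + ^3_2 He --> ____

Li-6

Conserve mass number: 3 + 3 = A, so A = 6.
Conserve atomic number: 1 + 2 = Z, so Z = 3.
Z = 3 is lithium, so the species is ^6_3 Li.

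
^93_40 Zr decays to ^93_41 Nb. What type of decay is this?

beta-minus decay

ΔA = 93 − 93 = 0; ΔZ = 41 − 40 = +1.
A is unchanged and Z rises by 1 — a neutron has become a proton (β⁻ decay).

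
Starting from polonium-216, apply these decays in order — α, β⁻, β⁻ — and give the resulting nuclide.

Start: (A, Z) = (216, 84).
After α: (212, 82).
After β⁻: (212, 83).
After β⁻: (212, 84).
Z = 84 is polonium.

Po-212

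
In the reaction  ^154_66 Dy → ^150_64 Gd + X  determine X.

Conserve mass number: 154 = 150 + A, so A = 4.
Conserve atomic number: 66 = 64 + Z, so Z = 2.
A = 4 and Z = 2 is ^4_2 He — an alpha particle.

alpha particle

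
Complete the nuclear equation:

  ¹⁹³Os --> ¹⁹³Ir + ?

beta-minus particle

Conserve mass number: 193 = 193 + A, so A = 0.
Conserve atomic number: 76 = 77 + Z, so Z = -1.
A = 0 and Z = -1 is e⁻ — a beta-minus particle.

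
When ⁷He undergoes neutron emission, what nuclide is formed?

He-6

Neutron emission: mass number changes by -1, atomic number by +0.
A: 7 − 1 = 6; Z: 2 = 2.
Z = 2 is helium, so the daughter is ⁶He.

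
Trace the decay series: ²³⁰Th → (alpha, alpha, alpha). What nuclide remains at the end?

Po-218

Start: (A, Z) = (230, 90).
After α: (226, 88).
After α: (222, 86).
After α: (218, 84).
Z = 84 is polonium.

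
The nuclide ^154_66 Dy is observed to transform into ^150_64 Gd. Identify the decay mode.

alpha decay

ΔA = 150 − 154 = -4; ΔZ = 64 − 66 = -2.
A drops by 4 and Z drops by 2 — the signature of alpha emission.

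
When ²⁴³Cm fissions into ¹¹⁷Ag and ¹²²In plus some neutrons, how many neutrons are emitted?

4

Conserve mass number: 243 = 117 + 122 + k, so k = 243 − 239 = 4.
Check atomic number: 96 = 47 + 49 + 0 = 96. ✓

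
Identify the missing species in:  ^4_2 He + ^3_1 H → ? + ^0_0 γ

Li-7

Conserve mass number: 4 + 3 = A + 0, so A = 7.
Conserve atomic number: 2 + 1 = Z + 0, so Z = 3.
Z = 3 is lithium, so the species is ^7_3 Li.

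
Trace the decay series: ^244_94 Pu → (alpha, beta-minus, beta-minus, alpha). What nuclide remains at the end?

Start: (A, Z) = (244, 94).
After α: (240, 92).
After β⁻: (240, 93).
After β⁻: (240, 94).
After α: (236, 92).
Z = 92 is uranium.

U-236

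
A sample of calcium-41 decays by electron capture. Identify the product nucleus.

Electron capture: mass number changes by +0, atomic number by -1.
A: 41 = 41; Z: 20 − 1 = 19.
Z = 19 is potassium, so the daughter is potassium-41.

K-41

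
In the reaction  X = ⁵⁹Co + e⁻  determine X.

Conserve mass number: A = 59 + 0, so A = 59.
Conserve atomic number: Z = 27 − 1, so Z = 26.
Z = 26 is iron, so the species is ⁵⁹Fe.

Fe-59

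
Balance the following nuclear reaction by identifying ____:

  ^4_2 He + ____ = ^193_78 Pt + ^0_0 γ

Os-189

Conserve mass number: 4 + A = 193 + 0, so A = 189.
Conserve atomic number: 2 + Z = 78 + 0, so Z = 76.
Z = 76 is osmium, so the species is ^189_76 Os.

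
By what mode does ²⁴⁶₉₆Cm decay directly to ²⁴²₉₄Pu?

ΔA = 242 − 246 = -4; ΔZ = 94 − 96 = -2.
A drops by 4 and Z drops by 2 — the signature of alpha emission.

alpha decay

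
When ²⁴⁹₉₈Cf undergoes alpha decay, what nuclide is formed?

Cm-245

Alpha decay: mass number changes by -4, atomic number by -2.
A: 249 − 4 = 245; Z: 98 − 2 = 96.
Z = 96 is curium, so the daughter is ²⁴⁵₉₆Cm.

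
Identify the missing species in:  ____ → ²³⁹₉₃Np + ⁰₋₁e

Conserve mass number: A = 239 + 0, so A = 239.
Conserve atomic number: Z = 93 − 1, so Z = 92.
Z = 92 is uranium, so the species is ²³⁹₉₂U.

U-239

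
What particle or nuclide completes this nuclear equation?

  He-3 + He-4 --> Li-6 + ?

Conserve mass number: 3 + 4 = 6 + A, so A = 1.
Conserve atomic number: 2 + 2 = 3 + Z, so Z = 1.
A = 1 and Z = 1 is H-1 — a proton.

proton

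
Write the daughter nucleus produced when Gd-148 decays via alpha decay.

Alpha decay: mass number changes by -4, atomic number by -2.
A: 148 − 4 = 144; Z: 64 − 2 = 62.
Z = 62 is samarium, so the daughter is Sm-144.

Sm-144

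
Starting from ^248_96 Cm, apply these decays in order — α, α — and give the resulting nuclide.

Start: (A, Z) = (248, 96).
After α: (244, 94).
After α: (240, 92).
Z = 92 is uranium.

U-240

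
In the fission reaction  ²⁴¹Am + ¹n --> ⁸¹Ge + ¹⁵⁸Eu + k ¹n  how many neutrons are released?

Conserve mass number: 242 = 81 + 158 + k, so k = 242 − 239 = 3.
Check atomic number: 95 = 32 + 63 + 0 = 95. ✓

3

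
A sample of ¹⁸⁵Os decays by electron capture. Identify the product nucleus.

Re-185

Electron capture: mass number changes by +0, atomic number by -1.
A: 185 = 185; Z: 76 − 1 = 75.
Z = 75 is rhenium, so the daughter is ¹⁸⁵Re.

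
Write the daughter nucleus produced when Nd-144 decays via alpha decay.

Ce-140

Alpha decay: mass number changes by -4, atomic number by -2.
A: 144 − 4 = 140; Z: 60 − 2 = 58.
Z = 58 is cerium, so the daughter is Ce-140.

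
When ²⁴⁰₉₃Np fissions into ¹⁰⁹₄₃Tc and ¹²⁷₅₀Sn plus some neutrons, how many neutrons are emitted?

4

Conserve mass number: 240 = 109 + 127 + k, so k = 240 − 236 = 4.
Check atomic number: 93 = 43 + 50 + 0 = 93. ✓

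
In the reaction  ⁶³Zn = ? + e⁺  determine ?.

Cu-63

Conserve mass number: 63 = A + 0, so A = 63.
Conserve atomic number: 30 = Z + 1, so Z = 29.
Z = 29 is copper, so the species is ⁶³Cu.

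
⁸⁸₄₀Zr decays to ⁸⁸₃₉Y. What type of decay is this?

beta-plus decay or electron capture

ΔA = 88 − 88 = 0; ΔZ = 39 − 40 = -1.
A is unchanged and Z drops by 1 — a proton has become a neutron (β⁺ emission or electron capture).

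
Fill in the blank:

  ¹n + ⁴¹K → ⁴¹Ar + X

proton

Conserve mass number: 1 + 41 = 41 + A, so A = 1.
Conserve atomic number: 0 + 19 = 18 + Z, so Z = 1.
A = 1 and Z = 1 is ¹H — a proton.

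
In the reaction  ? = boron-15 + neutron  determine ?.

B-16

Conserve mass number: A = 15 + 1, so A = 16.
Conserve atomic number: Z = 5 + 0, so Z = 5.
Z = 5 is boron, so the species is boron-16.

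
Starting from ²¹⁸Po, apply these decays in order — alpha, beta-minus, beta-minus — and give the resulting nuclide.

Po-214

Start: (A, Z) = (218, 84).
After α: (214, 82).
After β⁻: (214, 83).
After β⁻: (214, 84).
Z = 84 is polonium.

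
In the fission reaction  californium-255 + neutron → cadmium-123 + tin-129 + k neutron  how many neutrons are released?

4

Conserve mass number: 256 = 123 + 129 + k, so k = 256 − 252 = 4.
Check atomic number: 98 = 48 + 50 + 0 = 98. ✓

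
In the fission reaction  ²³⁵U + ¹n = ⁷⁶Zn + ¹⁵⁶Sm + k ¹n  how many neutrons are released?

4

Conserve mass number: 236 = 76 + 156 + k, so k = 236 − 232 = 4.
Check atomic number: 92 = 30 + 62 + 0 = 92. ✓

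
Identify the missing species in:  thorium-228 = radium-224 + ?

alpha particle

Conserve mass number: 228 = 224 + A, so A = 4.
Conserve atomic number: 90 = 88 + Z, so Z = 2.
A = 4 and Z = 2 is helium-4 — an alpha particle.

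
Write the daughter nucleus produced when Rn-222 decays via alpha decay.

Po-218

Alpha decay: mass number changes by -4, atomic number by -2.
A: 222 − 4 = 218; Z: 86 − 2 = 84.
Z = 84 is polonium, so the daughter is Po-218.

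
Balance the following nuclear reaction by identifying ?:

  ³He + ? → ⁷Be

alpha particle

Conserve mass number: 3 + A = 7, so A = 4.
Conserve atomic number: 2 + Z = 4, so Z = 2.
A = 4 and Z = 2 is ⁴He — an alpha particle.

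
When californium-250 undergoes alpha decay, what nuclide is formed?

Alpha decay: mass number changes by -4, atomic number by -2.
A: 250 − 4 = 246; Z: 98 − 2 = 96.
Z = 96 is curium, so the daughter is curium-246.

Cm-246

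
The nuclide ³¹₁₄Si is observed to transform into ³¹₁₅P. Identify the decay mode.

beta-minus decay

ΔA = 31 − 31 = 0; ΔZ = 15 − 14 = +1.
A is unchanged and Z rises by 1 — a neutron has become a proton (β⁻ decay).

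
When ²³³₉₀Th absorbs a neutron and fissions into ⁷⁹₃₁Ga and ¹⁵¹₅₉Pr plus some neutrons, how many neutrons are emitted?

Conserve mass number: 234 = 79 + 151 + k, so k = 234 − 230 = 4.
Check atomic number: 90 = 31 + 59 + 0 = 90. ✓

4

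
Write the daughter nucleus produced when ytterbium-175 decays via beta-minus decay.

Lu-175

Beta-minus decay: mass number changes by +0, atomic number by +1.
A: 175 = 175; Z: 70 + 1 = 71.
Z = 71 is lutetium, so the daughter is lutetium-175.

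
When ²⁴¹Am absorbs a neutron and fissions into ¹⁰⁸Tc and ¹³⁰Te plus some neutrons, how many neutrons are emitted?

4

Conserve mass number: 242 = 108 + 130 + k, so k = 242 − 238 = 4.
Check atomic number: 95 = 43 + 52 + 0 = 95. ✓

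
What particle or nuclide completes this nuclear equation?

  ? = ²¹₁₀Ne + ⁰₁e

Na-21

Conserve mass number: A = 21 + 0, so A = 21.
Conserve atomic number: Z = 10 + 1, so Z = 11.
Z = 11 is sodium, so the species is ²¹₁₁Na.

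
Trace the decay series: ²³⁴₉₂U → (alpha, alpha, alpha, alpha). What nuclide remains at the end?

Po-218

Start: (A, Z) = (234, 92).
After α: (230, 90).
After α: (226, 88).
After α: (222, 86).
After α: (218, 84).
Z = 84 is polonium.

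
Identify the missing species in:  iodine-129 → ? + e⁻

Xe-129

Conserve mass number: 129 = A + 0, so A = 129.
Conserve atomic number: 53 = Z − 1, so Z = 54.
Z = 54 is xenon, so the species is xenon-129.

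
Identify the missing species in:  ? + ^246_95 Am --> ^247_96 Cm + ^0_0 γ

proton

Conserve mass number: A + 246 = 247 + 0, so A = 1.
Conserve atomic number: Z + 95 = 96 + 0, so Z = 1.
A = 1 and Z = 1 is ^1_1 H — a proton.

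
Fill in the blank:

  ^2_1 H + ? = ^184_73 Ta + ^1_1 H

Ta-183

Conserve mass number: 2 + A = 184 + 1, so A = 183.
Conserve atomic number: 1 + Z = 73 + 1, so Z = 73.
Z = 73 is tantalum, so the species is ^183_73 Ta.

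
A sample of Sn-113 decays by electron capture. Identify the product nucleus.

Electron capture: mass number changes by +0, atomic number by -1.
A: 113 = 113; Z: 50 − 1 = 49.
Z = 49 is indium, so the daughter is In-113.

In-113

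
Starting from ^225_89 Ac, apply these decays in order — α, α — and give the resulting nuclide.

At-217

Start: (A, Z) = (225, 89).
After α: (221, 87).
After α: (217, 85).
Z = 85 is astatine.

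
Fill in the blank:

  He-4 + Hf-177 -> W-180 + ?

neutron

Conserve mass number: 4 + 177 = 180 + A, so A = 1.
Conserve atomic number: 2 + 72 = 74 + Z, so Z = 0.
A = 1 and Z = 0 is n — a neutron.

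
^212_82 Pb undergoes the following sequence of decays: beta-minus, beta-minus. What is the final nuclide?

Start: (A, Z) = (212, 82).
After β⁻: (212, 83).
After β⁻: (212, 84).
Z = 84 is polonium.

Po-212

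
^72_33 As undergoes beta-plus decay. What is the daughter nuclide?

Beta-plus decay: mass number changes by +0, atomic number by -1.
A: 72 = 72; Z: 33 − 1 = 32.
Z = 32 is germanium, so the daughter is ^72_32 Ge.

Ge-72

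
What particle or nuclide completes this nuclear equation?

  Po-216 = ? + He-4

Conserve mass number: 216 = A + 4, so A = 212.
Conserve atomic number: 84 = Z + 2, so Z = 82.
Z = 82 is lead, so the species is Pb-212.

Pb-212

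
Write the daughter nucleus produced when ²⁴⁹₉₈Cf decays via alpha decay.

Alpha decay: mass number changes by -4, atomic number by -2.
A: 249 − 4 = 245; Z: 98 − 2 = 96.
Z = 96 is curium, so the daughter is ²⁴⁵₉₆Cm.

Cm-245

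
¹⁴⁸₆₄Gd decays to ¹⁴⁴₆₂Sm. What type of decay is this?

ΔA = 144 − 148 = -4; ΔZ = 62 − 64 = -2.
A drops by 4 and Z drops by 2 — the signature of alpha emission.

alpha decay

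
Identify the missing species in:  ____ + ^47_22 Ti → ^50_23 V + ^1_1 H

Conserve mass number: A + 47 = 50 + 1, so A = 4.
Conserve atomic number: Z + 22 = 23 + 1, so Z = 2.
A = 4 and Z = 2 is ^4_2 He — an alpha particle.

alpha particle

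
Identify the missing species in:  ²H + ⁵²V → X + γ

Conserve mass number: 2 + 52 = A + 0, so A = 54.
Conserve atomic number: 1 + 23 = Z + 0, so Z = 24.
Z = 24 is chromium, so the species is ⁵⁴Cr.

Cr-54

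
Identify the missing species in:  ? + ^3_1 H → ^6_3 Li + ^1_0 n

Conserve mass number: A + 3 = 6 + 1, so A = 4.
Conserve atomic number: Z + 1 = 3 + 0, so Z = 2.
A = 4 and Z = 2 is ^4_2 He — an alpha particle.

alpha particle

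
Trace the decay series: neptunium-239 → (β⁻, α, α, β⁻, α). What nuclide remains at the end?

Start: (A, Z) = (239, 93).
After β⁻: (239, 94).
After α: (235, 92).
After α: (231, 90).
After β⁻: (231, 91).
After α: (227, 89).
Z = 89 is actinium.

Ac-227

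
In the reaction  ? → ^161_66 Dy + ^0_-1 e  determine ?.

Tb-161

Conserve mass number: A = 161 + 0, so A = 161.
Conserve atomic number: Z = 66 − 1, so Z = 65.
Z = 65 is terbium, so the species is ^161_65 Tb.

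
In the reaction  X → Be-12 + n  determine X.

Conserve mass number: A = 12 + 1, so A = 13.
Conserve atomic number: Z = 4 + 0, so Z = 4.
Z = 4 is beryllium, so the species is Be-13.

Be-13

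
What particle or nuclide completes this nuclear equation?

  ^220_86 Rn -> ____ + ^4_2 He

Conserve mass number: 220 = A + 4, so A = 216.
Conserve atomic number: 86 = Z + 2, so Z = 84.
Z = 84 is polonium, so the species is ^216_84 Po.

Po-216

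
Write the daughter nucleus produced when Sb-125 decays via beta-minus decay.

Te-125

Beta-minus decay: mass number changes by +0, atomic number by +1.
A: 125 = 125; Z: 51 + 1 = 52.
Z = 52 is tellurium, so the daughter is Te-125.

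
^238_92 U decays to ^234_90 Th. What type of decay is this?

ΔA = 234 − 238 = -4; ΔZ = 90 − 92 = -2.
A drops by 4 and Z drops by 2 — the signature of alpha emission.

alpha decay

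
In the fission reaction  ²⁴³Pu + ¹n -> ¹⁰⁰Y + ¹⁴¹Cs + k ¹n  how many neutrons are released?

3

Conserve mass number: 244 = 100 + 141 + k, so k = 244 − 241 = 3.
Check atomic number: 94 = 39 + 55 + 0 = 94. ✓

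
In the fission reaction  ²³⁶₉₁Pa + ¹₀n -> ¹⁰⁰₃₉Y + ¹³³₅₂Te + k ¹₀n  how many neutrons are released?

4

Conserve mass number: 237 = 100 + 133 + k, so k = 237 − 233 = 4.
Check atomic number: 91 = 39 + 52 + 0 = 91. ✓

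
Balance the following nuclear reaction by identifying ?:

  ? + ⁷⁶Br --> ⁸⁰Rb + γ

Conserve mass number: A + 76 = 80 + 0, so A = 4.
Conserve atomic number: Z + 35 = 37 + 0, so Z = 2.
A = 4 and Z = 2 is ⁴He — an alpha particle.

alpha particle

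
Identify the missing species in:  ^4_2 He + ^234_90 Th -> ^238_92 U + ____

Conserve mass number: 4 + 234 = 238 + A, so A = 0.
Conserve atomic number: 2 + 90 = 92 + Z, so Z = 0.
A = 0 and Z = 0 is ^0_0 γ — a gamma ray.

gamma ray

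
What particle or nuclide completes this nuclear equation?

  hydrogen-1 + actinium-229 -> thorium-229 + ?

neutron

Conserve mass number: 1 + 229 = 229 + A, so A = 1.
Conserve atomic number: 1 + 89 = 90 + Z, so Z = 0.
A = 1 and Z = 0 is neutron — a neutron.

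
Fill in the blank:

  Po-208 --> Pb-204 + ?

alpha particle

Conserve mass number: 208 = 204 + A, so A = 4.
Conserve atomic number: 84 = 82 + Z, so Z = 2.
A = 4 and Z = 2 is He-4 — an alpha particle.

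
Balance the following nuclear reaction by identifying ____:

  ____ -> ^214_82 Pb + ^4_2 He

Po-218

Conserve mass number: A = 214 + 4, so A = 218.
Conserve atomic number: Z = 82 + 2, so Z = 84.
Z = 84 is polonium, so the species is ^218_84 Po.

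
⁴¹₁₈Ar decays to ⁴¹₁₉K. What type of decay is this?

beta-minus decay

ΔA = 41 − 41 = 0; ΔZ = 19 − 18 = +1.
A is unchanged and Z rises by 1 — a neutron has become a proton (β⁻ decay).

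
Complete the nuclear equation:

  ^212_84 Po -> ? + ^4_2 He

Pb-208

Conserve mass number: 212 = A + 4, so A = 208.
Conserve atomic number: 84 = Z + 2, so Z = 82.
Z = 82 is lead, so the species is ^208_82 Pb.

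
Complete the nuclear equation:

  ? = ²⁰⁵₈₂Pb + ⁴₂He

Conserve mass number: A = 205 + 4, so A = 209.
Conserve atomic number: Z = 82 + 2, so Z = 84.
Z = 84 is polonium, so the species is ²⁰⁹₈₄Po.

Po-209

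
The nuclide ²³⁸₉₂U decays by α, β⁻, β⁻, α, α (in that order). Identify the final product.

Ra-226

Start: (A, Z) = (238, 92).
After α: (234, 90).
After β⁻: (234, 91).
After β⁻: (234, 92).
After α: (230, 90).
After α: (226, 88).
Z = 88 is radium.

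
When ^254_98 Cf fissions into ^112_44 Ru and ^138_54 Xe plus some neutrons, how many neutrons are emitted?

4

Conserve mass number: 254 = 112 + 138 + k, so k = 254 − 250 = 4.
Check atomic number: 98 = 44 + 54 + 0 = 98. ✓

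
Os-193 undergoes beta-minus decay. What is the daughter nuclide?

Ir-193

Beta-minus decay: mass number changes by +0, atomic number by +1.
A: 193 = 193; Z: 76 + 1 = 77.
Z = 77 is iridium, so the daughter is Ir-193.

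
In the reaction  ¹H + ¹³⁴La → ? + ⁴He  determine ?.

Conserve mass number: 1 + 134 = A + 4, so A = 131.
Conserve atomic number: 1 + 57 = Z + 2, so Z = 56.
Z = 56 is barium, so the species is ¹³¹Ba.

Ba-131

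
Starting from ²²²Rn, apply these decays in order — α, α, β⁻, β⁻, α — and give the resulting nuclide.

Start: (A, Z) = (222, 86).
After α: (218, 84).
After α: (214, 82).
After β⁻: (214, 83).
After β⁻: (214, 84).
After α: (210, 82).
Z = 82 is lead.

Pb-210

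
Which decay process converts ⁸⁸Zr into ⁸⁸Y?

beta-plus decay or electron capture

ΔA = 88 − 88 = 0; ΔZ = 39 − 40 = -1.
A is unchanged and Z drops by 1 — a proton has become a neutron (β⁺ emission or electron capture).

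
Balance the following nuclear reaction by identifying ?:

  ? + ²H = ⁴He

Conserve mass number: A + 2 = 4, so A = 2.
Conserve atomic number: Z + 1 = 2, so Z = 1.
A = 2 and Z = 1 is ²H — a deuteron.

deuteron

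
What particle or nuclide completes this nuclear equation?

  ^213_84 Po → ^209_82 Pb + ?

Conserve mass number: 213 = 209 + A, so A = 4.
Conserve atomic number: 84 = 82 + Z, so Z = 2.
A = 4 and Z = 2 is ^4_2 He — an alpha particle.

alpha particle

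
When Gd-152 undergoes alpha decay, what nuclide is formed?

Alpha decay: mass number changes by -4, atomic number by -2.
A: 152 − 4 = 148; Z: 64 − 2 = 62.
Z = 62 is samarium, so the daughter is Sm-148.

Sm-148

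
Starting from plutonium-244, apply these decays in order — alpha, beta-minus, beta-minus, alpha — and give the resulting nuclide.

U-236

Start: (A, Z) = (244, 94).
After α: (240, 92).
After β⁻: (240, 93).
After β⁻: (240, 94).
After α: (236, 92).
Z = 92 is uranium.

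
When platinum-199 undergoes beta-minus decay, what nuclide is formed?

Beta-minus decay: mass number changes by +0, atomic number by +1.
A: 199 = 199; Z: 78 + 1 = 79.
Z = 79 is gold, so the daughter is gold-199.

Au-199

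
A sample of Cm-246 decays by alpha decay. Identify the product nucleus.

Pu-242

Alpha decay: mass number changes by -4, atomic number by -2.
A: 246 − 4 = 242; Z: 96 − 2 = 94.
Z = 94 is plutonium, so the daughter is Pu-242.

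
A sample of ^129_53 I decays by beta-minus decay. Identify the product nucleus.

Beta-minus decay: mass number changes by +0, atomic number by +1.
A: 129 = 129; Z: 53 + 1 = 54.
Z = 54 is xenon, so the daughter is ^129_54 Xe.

Xe-129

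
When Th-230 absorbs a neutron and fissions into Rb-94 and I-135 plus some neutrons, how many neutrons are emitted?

2

Conserve mass number: 231 = 94 + 135 + k, so k = 231 − 229 = 2.
Check atomic number: 90 = 37 + 53 + 0 = 90. ✓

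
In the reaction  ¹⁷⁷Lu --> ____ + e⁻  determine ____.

Conserve mass number: 177 = A + 0, so A = 177.
Conserve atomic number: 71 = Z − 1, so Z = 72.
Z = 72 is hafnium, so the species is ¹⁷⁷Hf.

Hf-177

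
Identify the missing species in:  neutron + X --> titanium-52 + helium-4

Conserve mass number: 1 + A = 52 + 4, so A = 55.
Conserve atomic number: 0 + Z = 22 + 2, so Z = 24.
Z = 24 is chromium, so the species is chromium-55.

Cr-55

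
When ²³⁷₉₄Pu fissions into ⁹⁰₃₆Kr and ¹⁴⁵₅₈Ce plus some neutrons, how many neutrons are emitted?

2

Conserve mass number: 237 = 90 + 145 + k, so k = 237 − 235 = 2.
Check atomic number: 94 = 36 + 58 + 0 = 94. ✓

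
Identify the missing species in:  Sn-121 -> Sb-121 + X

Conserve mass number: 121 = 121 + A, so A = 0.
Conserve atomic number: 50 = 51 + Z, so Z = -1.
A = 0 and Z = -1 is e⁻ — a beta-minus particle.

beta-minus particle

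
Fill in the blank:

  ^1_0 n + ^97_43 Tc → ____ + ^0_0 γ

Tc-98

Conserve mass number: 1 + 97 = A + 0, so A = 98.
Conserve atomic number: 0 + 43 = Z + 0, so Z = 43.
Z = 43 is technetium, so the species is ^98_43 Tc.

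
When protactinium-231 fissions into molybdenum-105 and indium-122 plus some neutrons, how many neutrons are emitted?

4

Conserve mass number: 231 = 105 + 122 + k, so k = 231 − 227 = 4.
Check atomic number: 91 = 42 + 49 + 0 = 91. ✓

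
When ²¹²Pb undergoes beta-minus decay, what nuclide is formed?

Bi-212

Beta-minus decay: mass number changes by +0, atomic number by +1.
A: 212 = 212; Z: 82 + 1 = 83.
Z = 83 is bismuth, so the daughter is ²¹²Bi.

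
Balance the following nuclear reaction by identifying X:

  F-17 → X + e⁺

O-17

Conserve mass number: 17 = A + 0, so A = 17.
Conserve atomic number: 9 = Z + 1, so Z = 8.
Z = 8 is oxygen, so the species is O-17.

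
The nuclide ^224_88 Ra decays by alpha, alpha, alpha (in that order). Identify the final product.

Pb-212

Start: (A, Z) = (224, 88).
After α: (220, 86).
After α: (216, 84).
After α: (212, 82).
Z = 82 is lead.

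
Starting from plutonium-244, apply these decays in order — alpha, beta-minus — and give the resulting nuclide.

Start: (A, Z) = (244, 94).
After α: (240, 92).
After β⁻: (240, 93).
Z = 93 is neptunium.

Np-240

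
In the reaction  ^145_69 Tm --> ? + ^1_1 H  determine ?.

Er-144

Conserve mass number: 145 = A + 1, so A = 144.
Conserve atomic number: 69 = Z + 1, so Z = 68.
Z = 68 is erbium, so the species is ^144_68 Er.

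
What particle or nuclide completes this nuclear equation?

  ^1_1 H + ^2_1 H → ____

Conserve mass number: 1 + 2 = A, so A = 3.
Conserve atomic number: 1 + 1 = Z, so Z = 2.
Z = 2 is helium, so the species is ^3_2 He.

He-3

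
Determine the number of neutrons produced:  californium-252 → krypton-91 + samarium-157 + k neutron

4

Conserve mass number: 252 = 91 + 157 + k, so k = 252 − 248 = 4.
Check atomic number: 98 = 36 + 62 + 0 = 98. ✓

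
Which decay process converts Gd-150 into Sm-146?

ΔA = 146 − 150 = -4; ΔZ = 62 − 64 = -2.
A drops by 4 and Z drops by 2 — the signature of alpha emission.

alpha decay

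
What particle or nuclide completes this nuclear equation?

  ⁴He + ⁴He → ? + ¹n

Be-7

Conserve mass number: 4 + 4 = A + 1, so A = 7.
Conserve atomic number: 2 + 2 = Z + 0, so Z = 4.
Z = 4 is beryllium, so the species is ⁷Be.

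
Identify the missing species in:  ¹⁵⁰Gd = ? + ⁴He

Sm-146

Conserve mass number: 150 = A + 4, so A = 146.
Conserve atomic number: 64 = Z + 2, so Z = 62.
Z = 62 is samarium, so the species is ¹⁴⁶Sm.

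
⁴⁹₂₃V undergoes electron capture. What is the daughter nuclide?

Electron capture: mass number changes by +0, atomic number by -1.
A: 49 = 49; Z: 23 − 1 = 22.
Z = 22 is titanium, so the daughter is ⁴⁹₂₂Ti.

Ti-49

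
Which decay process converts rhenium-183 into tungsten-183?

ΔA = 183 − 183 = 0; ΔZ = 74 − 75 = -1.
A is unchanged and Z drops by 1 — a proton has become a neutron (β⁺ emission or electron capture).

beta-plus decay or electron capture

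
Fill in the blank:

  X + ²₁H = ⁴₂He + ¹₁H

Conserve mass number: A + 2 = 4 + 1, so A = 3.
Conserve atomic number: Z + 1 = 2 + 1, so Z = 2.
Z = 2 is helium, so the species is ³₂He.

He-3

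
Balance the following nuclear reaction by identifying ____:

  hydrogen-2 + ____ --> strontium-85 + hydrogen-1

Sr-84

Conserve mass number: 2 + A = 85 + 1, so A = 84.
Conserve atomic number: 1 + Z = 38 + 1, so Z = 38.
Z = 38 is strontium, so the species is strontium-84.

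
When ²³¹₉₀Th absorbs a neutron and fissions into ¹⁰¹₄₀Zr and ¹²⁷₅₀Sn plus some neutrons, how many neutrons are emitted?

4

Conserve mass number: 232 = 101 + 127 + k, so k = 232 − 228 = 4.
Check atomic number: 90 = 40 + 50 + 0 = 90. ✓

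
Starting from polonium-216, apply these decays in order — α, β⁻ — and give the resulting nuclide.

Bi-212

Start: (A, Z) = (216, 84).
After α: (212, 82).
After β⁻: (212, 83).
Z = 83 is bismuth.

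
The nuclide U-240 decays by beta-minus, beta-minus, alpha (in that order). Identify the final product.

U-236

Start: (A, Z) = (240, 92).
After β⁻: (240, 93).
After β⁻: (240, 94).
After α: (236, 92).
Z = 92 is uranium.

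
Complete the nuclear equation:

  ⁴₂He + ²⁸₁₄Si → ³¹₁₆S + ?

Conserve mass number: 4 + 28 = 31 + A, so A = 1.
Conserve atomic number: 2 + 14 = 16 + Z, so Z = 0.
A = 1 and Z = 0 is ¹₀n — a neutron.

neutron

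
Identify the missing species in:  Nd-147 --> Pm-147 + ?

beta-minus particle

Conserve mass number: 147 = 147 + A, so A = 0.
Conserve atomic number: 60 = 61 + Z, so Z = -1.
A = 0 and Z = -1 is e⁻ — a beta-minus particle.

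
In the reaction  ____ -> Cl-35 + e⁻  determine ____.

S-35

Conserve mass number: A = 35 + 0, so A = 35.
Conserve atomic number: Z = 17 − 1, so Z = 16.
Z = 16 is sulfur, so the species is S-35.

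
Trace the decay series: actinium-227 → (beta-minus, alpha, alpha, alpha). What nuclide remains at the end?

Po-215

Start: (A, Z) = (227, 89).
After β⁻: (227, 90).
After α: (223, 88).
After α: (219, 86).
After α: (215, 84).
Z = 84 is polonium.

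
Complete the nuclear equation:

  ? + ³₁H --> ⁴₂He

Conserve mass number: A + 3 = 4, so A = 1.
Conserve atomic number: Z + 1 = 2, so Z = 1.
A = 1 and Z = 1 is ¹₁H — a proton.

proton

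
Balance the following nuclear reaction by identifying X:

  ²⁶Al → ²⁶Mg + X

positron

Conserve mass number: 26 = 26 + A, so A = 0.
Conserve atomic number: 13 = 12 + Z, so Z = 1.
A = 0 and Z = 1 is e⁺ — a positron.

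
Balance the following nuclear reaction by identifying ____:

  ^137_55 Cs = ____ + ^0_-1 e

Ba-137

Conserve mass number: 137 = A + 0, so A = 137.
Conserve atomic number: 55 = Z − 1, so Z = 56.
Z = 56 is barium, so the species is ^137_56 Ba.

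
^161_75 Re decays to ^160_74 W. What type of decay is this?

ΔA = 160 − 161 = -1; ΔZ = 74 − 75 = -1.
A drops by 1 and Z drops by 1 — a proton was emitted.

proton emission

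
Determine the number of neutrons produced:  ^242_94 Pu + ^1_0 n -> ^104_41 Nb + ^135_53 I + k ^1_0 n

4

Conserve mass number: 243 = 104 + 135 + k, so k = 243 − 239 = 4.
Check atomic number: 94 = 41 + 53 + 0 = 94. ✓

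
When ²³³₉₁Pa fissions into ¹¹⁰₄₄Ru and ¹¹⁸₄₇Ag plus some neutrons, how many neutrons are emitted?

Conserve mass number: 233 = 110 + 118 + k, so k = 233 − 228 = 5.
Check atomic number: 91 = 44 + 47 + 0 = 91. ✓

5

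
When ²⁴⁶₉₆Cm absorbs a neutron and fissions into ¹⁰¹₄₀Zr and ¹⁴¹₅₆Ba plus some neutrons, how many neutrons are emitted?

Conserve mass number: 247 = 101 + 141 + k, so k = 247 − 242 = 5.
Check atomic number: 96 = 40 + 56 + 0 = 96. ✓

5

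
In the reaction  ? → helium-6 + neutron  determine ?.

Conserve mass number: A = 6 + 1, so A = 7.
Conserve atomic number: Z = 2 + 0, so Z = 2.
Z = 2 is helium, so the species is helium-7.

He-7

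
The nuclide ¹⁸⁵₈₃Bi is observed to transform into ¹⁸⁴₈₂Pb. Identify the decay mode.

proton emission

ΔA = 184 − 185 = -1; ΔZ = 82 − 83 = -1.
A drops by 1 and Z drops by 1 — a proton was emitted.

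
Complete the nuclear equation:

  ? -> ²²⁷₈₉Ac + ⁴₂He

Pa-231

Conserve mass number: A = 227 + 4, so A = 231.
Conserve atomic number: Z = 89 + 2, so Z = 91.
Z = 91 is protactinium, so the species is ²³¹₉₁Pa.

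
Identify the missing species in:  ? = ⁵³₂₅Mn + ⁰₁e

Conserve mass number: A = 53 + 0, so A = 53.
Conserve atomic number: Z = 25 + 1, so Z = 26.
Z = 26 is iron, so the species is ⁵³₂₆Fe.

Fe-53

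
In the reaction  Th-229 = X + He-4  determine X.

Ra-225

Conserve mass number: 229 = A + 4, so A = 225.
Conserve atomic number: 90 = Z + 2, so Z = 88.
Z = 88 is radium, so the species is Ra-225.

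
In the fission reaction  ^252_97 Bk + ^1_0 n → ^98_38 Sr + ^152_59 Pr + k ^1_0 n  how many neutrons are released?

Conserve mass number: 253 = 98 + 152 + k, so k = 253 − 250 = 3.
Check atomic number: 97 = 38 + 59 + 0 = 97. ✓

3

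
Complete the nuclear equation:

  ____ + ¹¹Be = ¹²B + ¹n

deuteron

Conserve mass number: A + 11 = 12 + 1, so A = 2.
Conserve atomic number: Z + 4 = 5 + 0, so Z = 1.
A = 2 and Z = 1 is ²H — a deuteron.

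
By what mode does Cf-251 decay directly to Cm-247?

ΔA = 247 − 251 = -4; ΔZ = 96 − 98 = -2.
A drops by 4 and Z drops by 2 — the signature of alpha emission.

alpha decay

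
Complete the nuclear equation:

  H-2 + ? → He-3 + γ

Conserve mass number: 2 + A = 3 + 0, so A = 1.
Conserve atomic number: 1 + Z = 2 + 0, so Z = 1.
A = 1 and Z = 1 is H-1 — a proton.

proton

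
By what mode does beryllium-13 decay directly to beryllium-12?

ΔA = 12 − 13 = -1; ΔZ = 4 − 4 = +0.
A drops by 1 with Z unchanged — a neutron was emitted.

neutron emission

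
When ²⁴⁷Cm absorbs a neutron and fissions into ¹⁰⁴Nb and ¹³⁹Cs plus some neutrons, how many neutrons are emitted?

5

Conserve mass number: 248 = 104 + 139 + k, so k = 248 − 243 = 5.
Check atomic number: 96 = 41 + 55 + 0 = 96. ✓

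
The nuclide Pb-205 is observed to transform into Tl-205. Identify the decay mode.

beta-plus decay or electron capture

ΔA = 205 − 205 = 0; ΔZ = 81 − 82 = -1.
A is unchanged and Z drops by 1 — a proton has become a neutron (β⁺ emission or electron capture).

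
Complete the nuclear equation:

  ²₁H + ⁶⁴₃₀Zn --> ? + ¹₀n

Ga-65

Conserve mass number: 2 + 64 = A + 1, so A = 65.
Conserve atomic number: 1 + 30 = Z + 0, so Z = 31.
Z = 31 is gallium, so the species is ⁶⁵₃₁Ga.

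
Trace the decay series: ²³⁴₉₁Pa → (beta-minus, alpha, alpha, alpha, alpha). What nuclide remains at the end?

Po-218

Start: (A, Z) = (234, 91).
After β⁻: (234, 92).
After α: (230, 90).
After α: (226, 88).
After α: (222, 86).
After α: (218, 84).
Z = 84 is polonium.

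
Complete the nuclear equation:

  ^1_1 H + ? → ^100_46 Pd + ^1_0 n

Rh-100

Conserve mass number: 1 + A = 100 + 1, so A = 100.
Conserve atomic number: 1 + Z = 46 + 0, so Z = 45.
Z = 45 is rhodium, so the species is ^100_45 Rh.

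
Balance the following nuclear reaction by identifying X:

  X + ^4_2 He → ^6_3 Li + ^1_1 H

He-3

Conserve mass number: A + 4 = 6 + 1, so A = 3.
Conserve atomic number: Z + 2 = 3 + 1, so Z = 2.
Z = 2 is helium, so the species is ^3_2 He.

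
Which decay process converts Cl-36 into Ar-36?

ΔA = 36 − 36 = 0; ΔZ = 18 − 17 = +1.
A is unchanged and Z rises by 1 — a neutron has become a proton (β⁻ decay).

beta-minus decay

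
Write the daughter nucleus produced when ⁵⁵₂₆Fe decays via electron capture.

Electron capture: mass number changes by +0, atomic number by -1.
A: 55 = 55; Z: 26 − 1 = 25.
Z = 25 is manganese, so the daughter is ⁵⁵₂₅Mn.

Mn-55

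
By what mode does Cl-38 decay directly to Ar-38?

ΔA = 38 − 38 = 0; ΔZ = 18 − 17 = +1.
A is unchanged and Z rises by 1 — a neutron has become a proton (β⁻ decay).

beta-minus decay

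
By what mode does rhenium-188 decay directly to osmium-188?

ΔA = 188 − 188 = 0; ΔZ = 76 − 75 = +1.
A is unchanged and Z rises by 1 — a neutron has become a proton (β⁻ decay).

beta-minus decay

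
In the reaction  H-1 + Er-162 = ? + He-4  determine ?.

Conserve mass number: 1 + 162 = A + 4, so A = 159.
Conserve atomic number: 1 + 68 = Z + 2, so Z = 67.
Z = 67 is holmium, so the species is Ho-159.

Ho-159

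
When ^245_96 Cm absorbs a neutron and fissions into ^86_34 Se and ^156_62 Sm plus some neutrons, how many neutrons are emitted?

4

Conserve mass number: 246 = 86 + 156 + k, so k = 246 − 242 = 4.
Check atomic number: 96 = 34 + 62 + 0 = 96. ✓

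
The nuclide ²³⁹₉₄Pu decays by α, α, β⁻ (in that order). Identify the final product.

Start: (A, Z) = (239, 94).
After α: (235, 92).
After α: (231, 90).
After β⁻: (231, 91).
Z = 91 is protactinium.

Pa-231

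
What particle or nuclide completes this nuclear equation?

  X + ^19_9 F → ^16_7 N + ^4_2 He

Conserve mass number: A + 19 = 16 + 4, so A = 1.
Conserve atomic number: Z + 9 = 7 + 2, so Z = 0.
A = 1 and Z = 0 is ^1_0 n — a neutron.

neutron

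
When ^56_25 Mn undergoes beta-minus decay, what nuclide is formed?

Beta-minus decay: mass number changes by +0, atomic number by +1.
A: 56 = 56; Z: 25 + 1 = 26.
Z = 26 is iron, so the daughter is ^56_26 Fe.

Fe-56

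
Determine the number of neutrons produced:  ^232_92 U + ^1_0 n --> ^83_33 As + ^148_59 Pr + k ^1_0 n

2

Conserve mass number: 233 = 83 + 148 + k, so k = 233 − 231 = 2.
Check atomic number: 92 = 33 + 59 + 0 = 92. ✓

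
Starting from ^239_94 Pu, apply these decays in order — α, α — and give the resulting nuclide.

Th-231

Start: (A, Z) = (239, 94).
After α: (235, 92).
After α: (231, 90).
Z = 90 is thorium.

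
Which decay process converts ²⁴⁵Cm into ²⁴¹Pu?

alpha decay

ΔA = 241 − 245 = -4; ΔZ = 94 − 96 = -2.
A drops by 4 and Z drops by 2 — the signature of alpha emission.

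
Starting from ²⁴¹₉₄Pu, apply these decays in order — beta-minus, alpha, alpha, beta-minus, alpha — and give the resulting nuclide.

Th-229

Start: (A, Z) = (241, 94).
After β⁻: (241, 95).
After α: (237, 93).
After α: (233, 91).
After β⁻: (233, 92).
After α: (229, 90).
Z = 90 is thorium.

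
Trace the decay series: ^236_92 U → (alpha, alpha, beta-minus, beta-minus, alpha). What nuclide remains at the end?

Start: (A, Z) = (236, 92).
After α: (232, 90).
After α: (228, 88).
After β⁻: (228, 89).
After β⁻: (228, 90).
After α: (224, 88).
Z = 88 is radium.

Ra-224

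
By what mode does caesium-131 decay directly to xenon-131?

ΔA = 131 − 131 = 0; ΔZ = 54 − 55 = -1.
A is unchanged and Z drops by 1 — a proton has become a neutron (β⁺ emission or electron capture).

beta-plus decay or electron capture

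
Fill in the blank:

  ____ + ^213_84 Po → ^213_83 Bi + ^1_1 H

Conserve mass number: A + 213 = 213 + 1, so A = 1.
Conserve atomic number: Z + 84 = 83 + 1, so Z = 0.
A = 1 and Z = 0 is ^1_0 n — a neutron.

neutron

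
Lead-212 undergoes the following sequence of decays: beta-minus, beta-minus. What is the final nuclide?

Po-212

Start: (A, Z) = (212, 82).
After β⁻: (212, 83).
After β⁻: (212, 84).
Z = 84 is polonium.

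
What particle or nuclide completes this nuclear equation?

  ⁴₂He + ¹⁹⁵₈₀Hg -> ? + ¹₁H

Conserve mass number: 4 + 195 = A + 1, so A = 198.
Conserve atomic number: 2 + 80 = Z + 1, so Z = 81.
Z = 81 is thallium, so the species is ¹⁹⁸₈₁Tl.

Tl-198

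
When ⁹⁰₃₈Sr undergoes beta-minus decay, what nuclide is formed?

Beta-minus decay: mass number changes by +0, atomic number by +1.
A: 90 = 90; Z: 38 + 1 = 39.
Z = 39 is yttrium, so the daughter is ⁹⁰₃₉Y.

Y-90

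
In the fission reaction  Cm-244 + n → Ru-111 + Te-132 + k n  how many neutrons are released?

Conserve mass number: 245 = 111 + 132 + k, so k = 245 − 243 = 2.
Check atomic number: 96 = 44 + 52 + 0 = 96. ✓

2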